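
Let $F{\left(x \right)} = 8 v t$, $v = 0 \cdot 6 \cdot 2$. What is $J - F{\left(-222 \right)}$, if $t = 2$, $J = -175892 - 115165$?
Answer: $-291057$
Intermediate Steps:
$J = -291057$
$v = 0$ ($v = 0 \cdot 2 = 0$)
$F{\left(x \right)} = 0$ ($F{\left(x \right)} = 8 \cdot 0 \cdot 2 = 0 \cdot 2 = 0$)
$J - F{\left(-222 \right)} = -291057 - 0 = -291057 + 0 = -291057$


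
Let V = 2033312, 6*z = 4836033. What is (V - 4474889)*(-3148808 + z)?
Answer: 11440265399085/2 ≈ 5.7201e+12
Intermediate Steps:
z = 1612011/2 (z = (1/6)*4836033 = 1612011/2 ≈ 8.0601e+5)
(V - 4474889)*(-3148808 + z) = (2033312 - 4474889)*(-3148808 + 1612011/2) = -2441577*(-4685605/2) = 11440265399085/2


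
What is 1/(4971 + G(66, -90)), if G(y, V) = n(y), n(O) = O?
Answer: 1/5037 ≈ 0.00019853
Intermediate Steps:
G(y, V) = y
1/(4971 + G(66, -90)) = 1/(4971 + 66) = 1/5037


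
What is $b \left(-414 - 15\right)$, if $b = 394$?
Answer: $-169026$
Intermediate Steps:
$b \left(-414 - 15\right) = 394 \left(-414 - 15\right) = 394 \left(-429\right) = -169026$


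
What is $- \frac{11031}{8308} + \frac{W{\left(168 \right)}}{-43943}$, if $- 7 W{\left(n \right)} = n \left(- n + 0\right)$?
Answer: $- \frac{518233089}{365078444} \approx -1.4195$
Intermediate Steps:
$W{\left(n \right)} = \frac{n^{2}}{7}$ ($W{\left(n \right)} = - \frac{n \left(- n + 0\right)}{7} = - \frac{n \left(- n\right)}{7} = - \frac{\left(-1\right) n^{2}}{7} = \frac{n^{2}}{7}$)
$- \frac{11031}{8308} + \frac{W{\left(168 \right)}}{-43943} = - \frac{11031}{8308} + \frac{\frac{1}{7} \cdot 168^{2}}{-43943} = \left(-11031\right) \frac{1}{8308} + \frac{1}{7} \cdot 28224 \left(- \frac{1}{43943}\right) = - \frac{11031}{8308} + 4032 \left(- \frac{1}{43943}\right) = - \frac{11031}{8308} - \frac{4032}{43943} = - \frac{518233089}{365078444}$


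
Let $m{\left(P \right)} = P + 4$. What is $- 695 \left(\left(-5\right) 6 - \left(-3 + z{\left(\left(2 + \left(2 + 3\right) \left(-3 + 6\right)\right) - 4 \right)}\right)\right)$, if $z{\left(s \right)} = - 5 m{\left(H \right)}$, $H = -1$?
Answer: $8340$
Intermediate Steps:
$m{\left(P \right)} = 4 + P$
$z{\left(s \right)} = -15$ ($z{\left(s \right)} = - 5 \left(4 - 1\right) = \left(-5\right) 3 = -15$)
$- 695 \left(\left(-5\right) 6 - \left(-3 + z{\left(\left(2 + \left(2 + 3\right) \left(-3 + 6\right)\right) - 4 \right)}\right)\right) = - 695 \left(\left(-5\right) 6 + \left(3 - -15\right)\right) = - 695 \left(-30 + \left(3 + 15\right)\right) = - 695 \left(-30 + 18\right) = \left(-695\right) \left(-12\right) = 8340$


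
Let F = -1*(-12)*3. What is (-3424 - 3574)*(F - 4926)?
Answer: 34220220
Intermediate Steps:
F = 36 (F = 12*3 = 36)
(-3424 - 3574)*(F - 4926) = (-3424 - 3574)*(36 - 4926) = -6998*(-4890) = 34220220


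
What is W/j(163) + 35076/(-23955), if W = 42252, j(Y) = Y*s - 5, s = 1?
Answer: 167767442/630815 ≈ 265.95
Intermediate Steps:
j(Y) = -5 + Y (j(Y) = Y*1 - 5 = Y - 5 = -5 + Y)
W/j(163) + 35076/(-23955) = 42252/(-5 + 163) + 35076/(-23955) = 42252/158 + 35076*(-1/23955) = 42252*(1/158) - 11692/7985 = 21126/79 - 11692/7985 = 167767442/630815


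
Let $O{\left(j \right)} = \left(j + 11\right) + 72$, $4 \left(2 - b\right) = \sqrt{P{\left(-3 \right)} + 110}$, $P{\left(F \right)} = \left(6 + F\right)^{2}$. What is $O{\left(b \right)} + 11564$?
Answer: $11649 - \frac{\sqrt{119}}{4} \approx 11646.0$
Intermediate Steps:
$b = 2 - \frac{\sqrt{119}}{4}$ ($b = 2 - \frac{\sqrt{\left(6 - 3\right)^{2} + 110}}{4} = 2 - \frac{\sqrt{3^{2} + 110}}{4} = 2 - \frac{\sqrt{9 + 110}}{4} = 2 - \frac{\sqrt{119}}{4} \approx -0.72718$)
$O{\left(j \right)} = 83 + j$ ($O{\left(j \right)} = \left(11 + j\right) + 72 = 83 + j$)
$O{\left(b \right)} + 11564 = \left(83 + \left(2 - \frac{\sqrt{119}}{4}\right)\right) + 11564 = \left(85 - \frac{\sqrt{119}}{4}\right) + 11564 = 11649 - \frac{\sqrt{119}}{4}$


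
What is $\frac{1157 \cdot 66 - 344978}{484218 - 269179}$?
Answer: $- \frac{268616}{215039} \approx -1.2491$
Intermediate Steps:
$\frac{1157 \cdot 66 - 344978}{484218 - 269179} = \frac{76362 - 344978}{215039} = \left(-268616\right) \frac{1}{215039} = - \frac{268616}{215039}$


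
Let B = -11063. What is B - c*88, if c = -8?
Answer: -10359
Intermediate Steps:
B - c*88 = -11063 - (-8)*88 = -11063 - 1*(-704) = -11063 + 704 = -10359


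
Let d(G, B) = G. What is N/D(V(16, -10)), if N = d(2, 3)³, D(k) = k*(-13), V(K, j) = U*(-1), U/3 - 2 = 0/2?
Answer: 4/39 ≈ 0.10256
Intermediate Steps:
U = 6 (U = 6 + 3*(0/2) = 6 + 3*(0*(½)) = 6 + 3*0 = 6 + 0 = 6)
V(K, j) = -6 (V(K, j) = 6*(-1) = -6)
D(k) = -13*k
N = 8 (N = 2³ = 8)
N/D(V(16, -10)) = 8/((-13*(-6))) = 8/78 = 8*(1/78) = 4/39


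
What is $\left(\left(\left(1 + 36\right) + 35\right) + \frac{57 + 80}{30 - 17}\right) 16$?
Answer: $\frac{17168}{13} \approx 1320.6$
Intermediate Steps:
$\left(\left(\left(1 + 36\right) + 35\right) + \frac{57 + 80}{30 - 17}\right) 16 = \left(\left(37 + 35\right) + \frac{137}{13}\right) 16 = \left(72 + 137 \cdot \frac{1}{13}\right) 16 = \left(72 + \frac{137}{13}\right) 16 = \frac{1073}{13} \cdot 16 = \frac{17168}{13}$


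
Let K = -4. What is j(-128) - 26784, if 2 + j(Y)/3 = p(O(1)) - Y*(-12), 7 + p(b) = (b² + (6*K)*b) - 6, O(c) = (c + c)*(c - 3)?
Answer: -31101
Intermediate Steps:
O(c) = 2*c*(-3 + c) (O(c) = (2*c)*(-3 + c) = 2*c*(-3 + c))
p(b) = -13 + b² - 24*b (p(b) = -7 + ((b² + (6*(-4))*b) - 6) = -7 + ((b² - 24*b) - 6) = -7 + (-6 + b² - 24*b) = -13 + b² - 24*b)
j(Y) = 291 + 36*Y (j(Y) = -6 + 3*((-13 + (2*1*(-3 + 1))² - 48*(-3 + 1)) - Y*(-12)) = -6 + 3*((-13 + (2*1*(-2))² - 48*(-2)) - (-12)*Y) = -6 + 3*((-13 + (-4)² - 24*(-4)) + 12*Y) = -6 + 3*((-13 + 16 + 96) + 12*Y) = -6 + 3*(99 + 12*Y) = -6 + (297 + 36*Y) = 291 + 36*Y)
j(-128) - 26784 = (291 + 36*(-128)) - 26784 = (291 - 4608) - 26784 = -4317 - 26784 = -31101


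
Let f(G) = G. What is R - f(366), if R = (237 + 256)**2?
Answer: 242683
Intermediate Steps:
R = 243049 (R = 493**2 = 243049)
R - f(366) = 243049 - 1*366 = 243049 - 366 = 242683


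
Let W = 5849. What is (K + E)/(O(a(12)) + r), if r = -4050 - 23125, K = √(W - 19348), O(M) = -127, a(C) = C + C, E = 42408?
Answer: -21204/13651 - I*√13499/27302 ≈ -1.5533 - 0.0042556*I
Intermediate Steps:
a(C) = 2*C
K = I*√13499 (K = √(5849 - 19348) = √(-13499) = I*√13499 ≈ 116.19*I)
r = -27175
(K + E)/(O(a(12)) + r) = (I*√13499 + 42408)/(-127 - 27175) = (42408 + I*√13499)/(-27302) = (42408 + I*√13499)*(-1/27302) = -21204/13651 - I*√13499/27302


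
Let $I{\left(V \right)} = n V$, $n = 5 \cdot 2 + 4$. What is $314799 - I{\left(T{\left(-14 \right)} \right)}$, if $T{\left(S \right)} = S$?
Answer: $314995$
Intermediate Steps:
$n = 14$ ($n = 10 + 4 = 14$)
$I{\left(V \right)} = 14 V$
$314799 - I{\left(T{\left(-14 \right)} \right)} = 314799 - 14 \left(-14\right) = 314799 - -196 = 314799 + 196 = 314995$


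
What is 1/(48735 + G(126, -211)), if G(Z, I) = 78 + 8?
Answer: 1/48821 ≈ 2.0483e-5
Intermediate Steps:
G(Z, I) = 86
1/(48735 + G(126, -211)) = 1/(48735 + 86) = 1/48821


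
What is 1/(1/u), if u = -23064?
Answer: -23064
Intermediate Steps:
1/(1/u) = 1/(1/(-23064)) = 1/(-1/23064) = -23064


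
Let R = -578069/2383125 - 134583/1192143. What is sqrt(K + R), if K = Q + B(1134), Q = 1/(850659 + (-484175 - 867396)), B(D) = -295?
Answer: I*sqrt(6646235400297351778935025567251003)/4743679696517100 ≈ 17.186*I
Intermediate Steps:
R = -336623007914/947008595625 (R = -578069*1/2383125 - 134583*1/1192143 = -578069/2383125 - 44861/397381 = -336623007914/947008595625 ≈ -0.35546)
Q = -1/500912 (Q = 1/(850659 - 1351571) = 1/(-500912) = -1/500912 ≈ -1.9964e-6)
K = -147769041/500912 (K = -1/500912 - 295 = -147769041/500912 ≈ -295.00)
sqrt(K + R) = sqrt(-147769041/500912 - 336623007914/947008595625) = sqrt(-140107170498403263193/474367969651710000) = I*sqrt(6646235400297351778935025567251003)/4743679696517100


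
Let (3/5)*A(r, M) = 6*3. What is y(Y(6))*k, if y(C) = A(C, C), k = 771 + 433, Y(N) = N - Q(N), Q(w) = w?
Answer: 36120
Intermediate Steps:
A(r, M) = 30 (A(r, M) = 5*(6*3)/3 = (5/3)*18 = 30)
Y(N) = 0 (Y(N) = N - N = 0)
k = 1204
y(C) = 30
y(Y(6))*k = 30*1204 = 36120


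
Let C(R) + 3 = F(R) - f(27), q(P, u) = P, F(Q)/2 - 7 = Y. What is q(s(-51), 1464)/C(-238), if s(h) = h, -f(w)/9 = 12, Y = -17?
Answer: -⅗ ≈ -0.60000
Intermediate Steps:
f(w) = -108 (f(w) = -9*12 = -108)
F(Q) = -20 (F(Q) = 14 + 2*(-17) = 14 - 34 = -20)
C(R) = 85 (C(R) = -3 + (-20 - 1*(-108)) = -3 + (-20 + 108) = -3 + 88 = 85)
q(s(-51), 1464)/C(-238) = -51/85 = -51*1/85 = -⅗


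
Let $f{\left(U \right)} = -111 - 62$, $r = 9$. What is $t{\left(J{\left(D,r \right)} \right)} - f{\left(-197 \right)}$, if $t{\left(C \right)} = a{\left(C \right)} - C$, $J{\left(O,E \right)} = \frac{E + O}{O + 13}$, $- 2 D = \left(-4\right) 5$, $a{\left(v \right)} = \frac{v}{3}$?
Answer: $\frac{11899}{69} \approx 172.45$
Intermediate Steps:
$a{\left(v \right)} = \frac{v}{3}$ ($a{\left(v \right)} = v \frac{1}{3} = \frac{v}{3}$)
$D = 10$ ($D = - \frac{\left(-4\right) 5}{2} = \left(- \frac{1}{2}\right) \left(-20\right) = 10$)
$f{\left(U \right)} = -173$
$J{\left(O,E \right)} = \frac{E + O}{13 + O}$
$t{\left(C \right)} = - \frac{2 C}{3}$ ($t{\left(C \right)} = \frac{C}{3} - C = - \frac{2 C}{3}$)
$t{\left(J{\left(D,r \right)} \right)} - f{\left(-197 \right)} = - \frac{2 \frac{9 + 10}{13 + 10}}{3} - -173 = - \frac{2 \cdot \frac{1}{23} \cdot 19}{3} + 173 = \left(- \frac{2}{3}\right) \frac{19}{23} + 173 = - \frac{38}{69} + 173 = \frac{11899}{69}$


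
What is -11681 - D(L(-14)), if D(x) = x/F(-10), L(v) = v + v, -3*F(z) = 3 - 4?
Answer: -11597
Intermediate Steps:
F(z) = 1/3 (F(z) = -(3 - 4)/3 = -1/3*(-1) = 1/3)
L(v) = 2*v
D(x) = 3*x (D(x) = x/(1/3) = x*3 = 3*x)
-11681 - D(L(-14)) = -11681 - 3*2*(-14) = -11681 - 3*(-28) = -11681 - 1*(-84) = -11681 + 84 = -11597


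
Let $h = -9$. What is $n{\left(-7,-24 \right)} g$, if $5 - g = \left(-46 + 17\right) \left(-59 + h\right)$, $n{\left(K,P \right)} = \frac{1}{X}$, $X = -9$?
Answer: $\frac{1967}{9} \approx 218.56$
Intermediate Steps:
$n{\left(K,P \right)} = - \frac{1}{9}$ ($n{\left(K,P \right)} = \frac{1}{-9} = - \frac{1}{9}$)
$g = -1967$ ($g = 5 - \left(-46 + 17\right) \left(-59 - 9\right) = 5 - \left(-29\right) \left(-68\right) = 5 - 1972 = -1967$)
$n{\left(-7,-24 \right)} g = \left(- \frac{1}{9}\right) \left(-1967\right) = \frac{1967}{9}$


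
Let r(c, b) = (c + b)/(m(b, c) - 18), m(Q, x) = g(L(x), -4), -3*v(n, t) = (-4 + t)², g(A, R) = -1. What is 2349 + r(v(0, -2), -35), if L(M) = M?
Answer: 44678/19 ≈ 2351.5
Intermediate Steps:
v(n, t) = -(-4 + t)²/3
m(Q, x) = -1
r(c, b) = -b/19 - c/19 (r(c, b) = (c + b)/(-1 - 18) = (b + c)/(-19) = (b + c)*(-1/19) = -b/19 - c/19)
2349 + r(v(0, -2), -35) = 2349 + (-1/19*(-35) - (-1)*(-4 - 2)²/57) = 2349 + (35/19 - (-1)*(-6)²/57) = 2349 + (35/19 - (-1)*36/57) = 2349 + (35/19 - 1/19*(-12)) = 2349 + (35/19 + 12/19) = 2349 + 47/19 = 44678/19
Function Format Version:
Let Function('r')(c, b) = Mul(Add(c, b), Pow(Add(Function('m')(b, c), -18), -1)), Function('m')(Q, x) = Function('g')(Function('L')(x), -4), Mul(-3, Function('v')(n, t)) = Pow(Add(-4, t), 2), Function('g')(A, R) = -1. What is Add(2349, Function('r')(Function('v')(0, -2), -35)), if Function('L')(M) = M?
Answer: Rational(44678, 19) ≈ 2351.5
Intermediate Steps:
Function('v')(n, t) = Mul(Rational(-1, 3), Pow(Add(-4, t), 2))
Function('m')(Q, x) = -1
Function('r')(c, b) = Add(Mul(Rational(-1, 19), b), Mul(Rational(-1, 19), c)) (Function('r')(c, b) = Mul(Add(c, b), Pow(Add(-1, -18), -1)) = Mul(Add(b, c), Pow(-19, -1)) = Mul(Add(b, c), Rational(-1, 19)) = Add(Mul(Rational(-1, 19), b), Mul(Rational(-1, 19), c)))
Add(2349, Function('r')(Function('v')(0, -2), -35)) = Add(2349, Add(Mul(Rational(-1, 19), -35), Mul(Rational(-1, 19), Mul(Rational(-1, 3), Pow(Add(-4, -2), 2))))) = Add(2349, Add(Rational(35, 19), Mul(Rational(-1, 19), Mul(Rational(-1, 3), Pow(-6, 2))))) = Add(2349, Add(Rational(35, 19), Mul(Rational(-1, 19), Mul(Rational(-1, 3), 36)))) = Add(2349, Add(Rational(35, 19), Mul(Rational(-1, 19), -12))) = Add(2349, Add(Rational(35, 19), Rational(12, 19))) = Add(2349, Rational(47, 19)) = Rational(44678, 19)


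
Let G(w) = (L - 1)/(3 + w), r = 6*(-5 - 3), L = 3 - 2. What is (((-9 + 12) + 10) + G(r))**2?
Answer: 169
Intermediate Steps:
L = 1
r = -48 (r = 6*(-8) = -48)
G(w) = 0 (G(w) = (1 - 1)/(3 + w) = 0/(3 + w) = 0)
(((-9 + 12) + 10) + G(r))**2 = (((-9 + 12) + 10) + 0)**2 = ((3 + 10) + 0)**2 = (13 + 0)**2 = 13**2 = 169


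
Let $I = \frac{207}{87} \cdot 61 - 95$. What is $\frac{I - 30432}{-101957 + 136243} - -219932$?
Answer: $\frac{109338093467}{497147} \approx 2.1993 \cdot 10^{5}$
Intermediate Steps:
$I = \frac{1454}{29}$ ($I = 207 \cdot \frac{1}{87} \cdot 61 - 95 = \frac{69}{29} \cdot 61 - 95 = \frac{4209}{29} - 95 = \frac{1454}{29} \approx 50.138$)
$\frac{I - 30432}{-101957 + 136243} - -219932 = \frac{\frac{1454}{29} - 30432}{-101957 + 136243} - -219932 = \frac{\frac{1454}{29} - 30432}{34286} + 219932 = \left(- \frac{881074}{29}\right) \frac{1}{34286} + 219932 = - \frac{440537}{497147} + 219932 = \frac{109338093467}{497147}$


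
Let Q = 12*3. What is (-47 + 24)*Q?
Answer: -828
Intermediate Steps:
Q = 36
(-47 + 24)*Q = (-47 + 24)*36 = -23*36 = -828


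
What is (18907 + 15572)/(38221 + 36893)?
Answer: 1277/2782 ≈ 0.45902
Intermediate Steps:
(18907 + 15572)/(38221 + 36893) = 34479/75114 = 34479*(1/75114) = 1277/2782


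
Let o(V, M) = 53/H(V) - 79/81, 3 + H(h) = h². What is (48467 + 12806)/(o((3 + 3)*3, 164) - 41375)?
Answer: -531053091/358604147 ≈ -1.4809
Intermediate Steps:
H(h) = -3 + h²
o(V, M) = -79/81 + 53/(-3 + V²) (o(V, M) = 53/(-3 + V²) - 79/81 = -79/81 + 53/(-3 + V²))
(48467 + 12806)/(o((3 + 3)*3, 164) - 41375) = (48467 + 12806)/((4530 - 79*9*(3 + 3)²)/(81*(-3 + ((3 + 3)*3)²)) - 41375) = 61273/((4530 - 79*(6*3)²)/(81*(-3 + (6*3)²)) - 41375) = 61273/((4530 - 79*18²)/(81*(-3 + 18²)) - 41375) = 61273/((4530 - 79*324)/(81*(-3 + 324)) - 41375) = 61273/((1/81)*(4530 - 25596)/321 - 41375) = 61273/((1/81)*(1/321)*(-21066) - 41375) = 61273/(-7022/8667 - 41375) = 61273/(-358604147/8667) = 61273*(-8667/358604147) = -531053091/358604147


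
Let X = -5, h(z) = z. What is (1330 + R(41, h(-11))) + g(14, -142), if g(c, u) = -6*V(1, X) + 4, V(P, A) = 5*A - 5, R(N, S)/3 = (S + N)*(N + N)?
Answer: 8894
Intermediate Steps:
R(N, S) = 6*N*(N + S) (R(N, S) = 3*((S + N)*(N + N)) = 3*((N + S)*(2*N)) = 3*(2*N*(N + S)) = 6*N*(N + S))
V(P, A) = -5 + 5*A
g(c, u) = 184 (g(c, u) = -6*(-5 + 5*(-5)) + 4 = -6*(-5 - 25) + 4 = -6*(-30) + 4 = 180 + 4 = 184)
(1330 + R(41, h(-11))) + g(14, -142) = (1330 + 6*41*(41 - 11)) + 184 = (1330 + 6*41*30) + 184 = (1330 + 7380) + 184 = 8710 + 184 = 8894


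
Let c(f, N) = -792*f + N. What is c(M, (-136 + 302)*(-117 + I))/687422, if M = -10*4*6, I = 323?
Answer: 112138/343711 ≈ 0.32626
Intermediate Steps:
M = -240 (M = -40*6 = -240)
c(f, N) = N - 792*f
c(M, (-136 + 302)*(-117 + I))/687422 = ((-136 + 302)*(-117 + 323) - 792*(-240))/687422 = (166*206 + 190080)*(1/687422) = (34196 + 190080)*(1/687422) = 224276*(1/687422) = 112138/343711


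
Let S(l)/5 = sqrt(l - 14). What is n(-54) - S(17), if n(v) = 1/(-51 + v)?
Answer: -1/105 - 5*sqrt(3) ≈ -8.6698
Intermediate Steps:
S(l) = 5*sqrt(-14 + l) (S(l) = 5*sqrt(l - 14) = 5*sqrt(-14 + l))
n(-54) - S(17) = 1/(-51 - 54) - 5*sqrt(-14 + 17) = 1/(-105) - 5*sqrt(3) = -1/105 - 5*sqrt(3)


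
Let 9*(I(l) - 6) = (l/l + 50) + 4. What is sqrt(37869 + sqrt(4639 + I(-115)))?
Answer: sqrt(340821 + 6*sqrt(10465))/3 ≈ 194.77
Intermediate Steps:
I(l) = 109/9 (I(l) = 6 + ((l/l + 50) + 4)/9 = 6 + ((1 + 50) + 4)/9 = 6 + (51 + 4)/9 = 6 + (1/9)*55 = 6 + 55/9 = 109/9)
sqrt(37869 + sqrt(4639 + I(-115))) = sqrt(37869 + sqrt(4639 + 109/9)) = sqrt(37869 + sqrt(41860/9)) = sqrt(37869 + 2*sqrt(10465)/3)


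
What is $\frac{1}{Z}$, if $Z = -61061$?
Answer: $- \frac{1}{61061} \approx -1.6377 \cdot 10^{-5}$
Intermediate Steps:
$\frac{1}{Z} = \frac{1}{-61061} = - \frac{1}{61061}$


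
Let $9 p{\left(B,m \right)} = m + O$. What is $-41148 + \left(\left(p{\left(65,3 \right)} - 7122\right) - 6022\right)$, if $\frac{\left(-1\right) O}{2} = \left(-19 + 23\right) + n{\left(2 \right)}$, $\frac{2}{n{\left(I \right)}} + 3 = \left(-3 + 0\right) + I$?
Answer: $- \frac{488632}{9} \approx -54292.0$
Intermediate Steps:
$n{\left(I \right)} = \frac{2}{-6 + I}$ ($n{\left(I \right)} = \frac{2}{-3 + \left(\left(-3 + 0\right) + I\right)} = \frac{2}{-3 + \left(-3 + I\right)} = \frac{2}{-6 + I}$)
$O = -7$ ($O = - 2 \left(\left(-19 + 23\right) + \frac{2}{-6 + 2}\right) = - 2 \left(4 + \frac{2}{-4}\right) = - 2 \left(4 + 2 \left(- \frac{1}{4}\right)\right) = - 2 \left(4 - \frac{1}{2}\right) = \left(-2\right) \frac{7}{2} = -7$)
$p{\left(B,m \right)} = - \frac{7}{9} + \frac{m}{9}$ ($p{\left(B,m \right)} = \frac{m - 7}{9} = \frac{-7 + m}{9} = - \frac{7}{9} + \frac{m}{9}$)
$-41148 + \left(\left(p{\left(65,3 \right)} - 7122\right) - 6022\right) = -41148 + \left(\left(\left(- \frac{7}{9} + \frac{1}{9} \cdot 3\right) - 7122\right) - 6022\right) = -41148 + \left(\left(\left(- \frac{7}{9} + \frac{1}{3}\right) - 7122\right) - 6022\right) = -41148 - \frac{118300}{9} = - \frac{488632}{9}$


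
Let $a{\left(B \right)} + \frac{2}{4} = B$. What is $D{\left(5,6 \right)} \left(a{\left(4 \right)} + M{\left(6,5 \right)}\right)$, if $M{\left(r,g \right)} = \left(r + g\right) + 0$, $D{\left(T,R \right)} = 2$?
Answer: $29$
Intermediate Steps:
$a{\left(B \right)} = - \frac{1}{2} + B$
$M{\left(r,g \right)} = g + r$ ($M{\left(r,g \right)} = \left(g + r\right) + 0 = g + r$)
$D{\left(5,6 \right)} \left(a{\left(4 \right)} + M{\left(6,5 \right)}\right) = 2 \left(\left(- \frac{1}{2} + 4\right) + \left(5 + 6\right)\right) = 2 \left(\frac{7}{2} + 11\right) = 2 \cdot \frac{29}{2} = 29$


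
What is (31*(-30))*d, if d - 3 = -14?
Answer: 10230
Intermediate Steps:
d = -11 (d = 3 - 14 = -11)
(31*(-30))*d = (31*(-30))*(-11) = -930*(-11) = 10230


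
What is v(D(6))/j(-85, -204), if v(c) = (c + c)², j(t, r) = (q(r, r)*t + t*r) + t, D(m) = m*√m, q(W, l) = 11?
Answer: 9/170 ≈ 0.052941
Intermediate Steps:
D(m) = m^(3/2)
j(t, r) = 12*t + r*t (j(t, r) = (11*t + t*r) + t = (11*t + r*t) + t = 12*t + r*t)
v(c) = 4*c² (v(c) = (2*c)² = 4*c²)
v(D(6))/j(-85, -204) = (4*(6^(3/2))²)/((-85*(12 - 204))) = (4*(6*√6)²)/((-85*(-192))) = (4*216)/16320 = 864*(1/16320) = 9/170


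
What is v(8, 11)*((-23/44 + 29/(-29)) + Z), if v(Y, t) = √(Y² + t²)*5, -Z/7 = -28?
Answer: 42785*√185/44 ≈ 13226.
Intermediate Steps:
Z = 196 (Z = -7*(-28) = 196)
v(Y, t) = 5*√(Y² + t²)
v(8, 11)*((-23/44 + 29/(-29)) + Z) = (5*√(8² + 11²))*((-23/44 + 29/(-29)) + 196) = (5*√(64 + 121))*((-23*1/44 + 29*(-1/29)) + 196) = (5*√185)*((-23/44 - 1) + 196) = (5*√185)*(-67/44 + 196) = (5*√185)*(8557/44) = 42785*√185/44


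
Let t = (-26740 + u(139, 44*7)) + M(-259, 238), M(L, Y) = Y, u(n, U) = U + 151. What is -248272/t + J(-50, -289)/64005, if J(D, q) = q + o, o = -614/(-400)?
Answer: 1058877527267/111125481000 ≈ 9.5287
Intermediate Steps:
u(n, U) = 151 + U
o = 307/200 (o = -614*(-1/400) = 307/200 ≈ 1.5350)
t = -26043 (t = (-26740 + (151 + 44*7)) + 238 = (-26740 + (151 + 308)) + 238 = (-26740 + 459) + 238 = -26281 + 238 = -26043)
J(D, q) = 307/200 + q (J(D, q) = q + 307/200 = 307/200 + q)
-248272/t + J(-50, -289)/64005 = -248272/(-26043) + (307/200 - 289)/64005 = -248272*(-1/26043) - 57493/200*1/64005 = 248272/26043 - 57493/12801000 = 1058877527267/111125481000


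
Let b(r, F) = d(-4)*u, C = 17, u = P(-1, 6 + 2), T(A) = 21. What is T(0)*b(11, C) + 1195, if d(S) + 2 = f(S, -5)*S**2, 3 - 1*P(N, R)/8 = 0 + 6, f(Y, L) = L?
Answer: 42523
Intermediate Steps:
P(N, R) = -24 (P(N, R) = 24 - 8*(0 + 6) = 24 - 8*6 = 24 - 48 = -24)
u = -24
d(S) = -2 - 5*S**2
b(r, F) = 1968 (b(r, F) = (-2 - 5*(-4)**2)*(-24) = (-2 - 5*16)*(-24) = (-2 - 80)*(-24) = -82*(-24) = 1968)
T(0)*b(11, C) + 1195 = 21*1968 + 1195 = 41328 + 1195 = 42523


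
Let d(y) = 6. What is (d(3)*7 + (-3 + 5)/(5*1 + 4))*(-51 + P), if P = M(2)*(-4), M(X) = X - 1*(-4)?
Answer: -9500/3 ≈ -3166.7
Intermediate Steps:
M(X) = 4 + X (M(X) = X + 4 = 4 + X)
P = -24 (P = (4 + 2)*(-4) = 6*(-4) = -24)
(d(3)*7 + (-3 + 5)/(5*1 + 4))*(-51 + P) = (6*7 + (-3 + 5)/(5*1 + 4))*(-51 - 24) = (42 + 2/(5 + 4))*(-75) = (42 + 2/9)*(-75) = (380/9)*(-75) = -9500/3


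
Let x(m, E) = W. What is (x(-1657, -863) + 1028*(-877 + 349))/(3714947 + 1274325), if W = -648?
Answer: -67929/623659 ≈ -0.10892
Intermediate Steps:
x(m, E) = -648
(x(-1657, -863) + 1028*(-877 + 349))/(3714947 + 1274325) = (-648 + 1028*(-877 + 349))/(3714947 + 1274325) = (-648 + 1028*(-528))/4989272 = (-648 - 542784)*(1/4989272) = -543432*1/4989272 = -67929/623659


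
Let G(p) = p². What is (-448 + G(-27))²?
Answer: 78961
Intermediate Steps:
(-448 + G(-27))² = (-448 + (-27)²)² = (-448 + 729)² = 281² = 78961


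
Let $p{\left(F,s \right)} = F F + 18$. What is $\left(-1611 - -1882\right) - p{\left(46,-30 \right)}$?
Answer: $-1863$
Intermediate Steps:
$p{\left(F,s \right)} = 18 + F^{2}$ ($p{\left(F,s \right)} = F^{2} + 18 = 18 + F^{2}$)
$\left(-1611 - -1882\right) - p{\left(46,-30 \right)} = \left(-1611 - -1882\right) - \left(18 + 46^{2}\right) = \left(-1611 + 1882\right) - \left(18 + 2116\right) = 271 - 2134 = -1863$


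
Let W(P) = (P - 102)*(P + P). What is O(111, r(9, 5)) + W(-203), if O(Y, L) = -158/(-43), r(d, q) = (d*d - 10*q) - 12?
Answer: 5324848/43 ≈ 1.2383e+5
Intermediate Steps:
r(d, q) = -12 + d² - 10*q (r(d, q) = (d² - 10*q) - 12 = -12 + d² - 10*q)
O(Y, L) = 158/43 (O(Y, L) = -158*(-1/43) = 158/43)
W(P) = 2*P*(-102 + P) (W(P) = (-102 + P)*(2*P) = 2*P*(-102 + P))
O(111, r(9, 5)) + W(-203) = 158/43 + 2*(-203)*(-102 - 203) = 158/43 + 2*(-203)*(-305) = 158/43 + 123830 = 5324848/43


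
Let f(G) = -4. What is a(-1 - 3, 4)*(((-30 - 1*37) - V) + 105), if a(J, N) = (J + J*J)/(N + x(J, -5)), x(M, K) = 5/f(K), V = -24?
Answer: 2976/11 ≈ 270.55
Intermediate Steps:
x(M, K) = -5/4 (x(M, K) = 5/(-4) = 5*(-¼) = -5/4)
a(J, N) = (J + J²)/(-5/4 + N) (a(J, N) = (J + J*J)/(N - 5/4) = (J + J²)/(-5/4 + N))
a(-1 - 3, 4)*(((-30 - 1*37) - V) + 105) = (4*(-1 - 3)*(1 + (-1 - 3))/(-5 + 4*4))*(((-30 - 1*37) - 1*(-24)) + 105) = (4*(-4)*(1 - 4)/(-5 + 16))*(((-30 - 37) + 24) + 105) = (4*(-4)*(-3)/11)*((-67 + 24) + 105) = (4*(-4)*(1/11)*(-3))*(-43 + 105) = (48/11)*62 = 2976/11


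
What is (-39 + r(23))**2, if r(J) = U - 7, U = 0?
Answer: 2116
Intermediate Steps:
r(J) = -7 (r(J) = 0 - 7 = -7)
(-39 + r(23))**2 = (-39 - 7)**2 = (-46)**2 = 2116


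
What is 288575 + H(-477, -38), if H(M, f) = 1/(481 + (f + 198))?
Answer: 184976576/641 ≈ 2.8858e+5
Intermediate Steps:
H(M, f) = 1/(679 + f) (H(M, f) = 1/(481 + (198 + f)) = 1/(679 + f))
288575 + H(-477, -38) = 288575 + 1/(679 - 38) = 288575 + 1/641 = 184976576/641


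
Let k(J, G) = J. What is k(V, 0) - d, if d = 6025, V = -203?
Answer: -6228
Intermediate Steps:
k(V, 0) - d = -203 - 1*6025 = -203 - 6025 = -6228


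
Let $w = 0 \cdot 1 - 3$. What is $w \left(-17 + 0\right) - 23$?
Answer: $28$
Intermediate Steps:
$w = -3$ ($w = 0 - 3 = -3$)
$w \left(-17 + 0\right) - 23 = - 3 \left(-17 + 0\right) - 23 = \left(-3\right) \left(-17\right) - 23 = 51 - 23 = 28$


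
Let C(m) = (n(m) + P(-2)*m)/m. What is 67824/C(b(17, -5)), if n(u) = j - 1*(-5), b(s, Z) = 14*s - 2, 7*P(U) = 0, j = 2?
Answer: 16006464/7 ≈ 2.2866e+6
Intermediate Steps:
P(U) = 0 (P(U) = (1/7)*0 = 0)
b(s, Z) = -2 + 14*s
n(u) = 7 (n(u) = 2 - 1*(-5) = 2 + 5 = 7)
C(m) = 7/m (C(m) = (7 + 0*m)/m = (7 + 0)/m = 7/m)
67824/C(b(17, -5)) = 67824/((7/(-2 + 14*17))) = 67824/((7/(-2 + 238))) = 67824/((7/236)) = 67824/((7*(1/236))) = 67824/(7/236) = 67824*(236/7) = 16006464/7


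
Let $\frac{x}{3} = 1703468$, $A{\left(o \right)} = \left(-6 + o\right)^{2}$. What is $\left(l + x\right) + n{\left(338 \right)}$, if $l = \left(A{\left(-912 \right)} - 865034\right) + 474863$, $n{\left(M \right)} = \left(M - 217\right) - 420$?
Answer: $5562658$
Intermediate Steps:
$n{\left(M \right)} = -637 + M$ ($n{\left(M \right)} = \left(-217 + M\right) - 420 = -637 + M$)
$x = 5110404$ ($x = 3 \cdot 1703468 = 5110404$)
$l = 452553$ ($l = \left(\left(-6 - 912\right)^{2} - 865034\right) + 474863 = \left(\left(-918\right)^{2} - 865034\right) + 474863 = \left(842724 - 865034\right) + 474863 = -22310 + 474863 = 452553$)
$\left(l + x\right) + n{\left(338 \right)} = \left(452553 + 5110404\right) + \left(-637 + 338\right) = 5562957 - 299 = 5562658$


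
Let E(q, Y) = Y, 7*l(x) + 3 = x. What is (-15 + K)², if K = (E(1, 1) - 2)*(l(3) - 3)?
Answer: 144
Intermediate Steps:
l(x) = -3/7 + x/7
K = 3 (K = (1 - 2)*((-3/7 + (⅐)*3) - 3) = -((-3/7 + 3/7) - 3) = -(0 - 3) = -1*(-3) = 3)
(-15 + K)² = (-15 + 3)² = (-12)² = 144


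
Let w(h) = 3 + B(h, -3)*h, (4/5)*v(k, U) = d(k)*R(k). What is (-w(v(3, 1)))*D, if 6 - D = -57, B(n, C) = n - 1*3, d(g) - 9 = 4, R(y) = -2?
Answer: -291501/4 ≈ -72875.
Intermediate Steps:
d(g) = 13 (d(g) = 9 + 4 = 13)
B(n, C) = -3 + n (B(n, C) = n - 3 = -3 + n)
v(k, U) = -65/2 (v(k, U) = 5*(13*(-2))/4 = (5/4)*(-26) = -65/2)
w(h) = 3 + h*(-3 + h) (w(h) = 3 + (-3 + h)*h = 3 + h*(-3 + h))
D = 63 (D = 6 - 1*(-57) = 6 + 57 = 63)
(-w(v(3, 1)))*D = -(3 - 65*(-3 - 65/2)/2)*63 = -(3 - 65/2*(-71/2))*63 = -(3 + 4615/4)*63 = -1*4627/4*63 = -4627/4*63 = -291501/4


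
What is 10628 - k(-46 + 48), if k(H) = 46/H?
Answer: 10605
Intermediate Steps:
10628 - k(-46 + 48) = 10628 - 46/(-46 + 48) = 10628 - 46/2 = 10628 - 1*23 = 10628 - 23 = 10605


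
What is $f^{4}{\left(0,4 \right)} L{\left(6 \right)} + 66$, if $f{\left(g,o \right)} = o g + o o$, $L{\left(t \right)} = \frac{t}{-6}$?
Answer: $-65470$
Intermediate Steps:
$L{\left(t \right)} = - \frac{t}{6}$ ($L{\left(t \right)} = t \left(- \frac{1}{6}\right) = - \frac{t}{6}$)
$f{\left(g,o \right)} = o^{2} + g o$ ($f{\left(g,o \right)} = g o + o^{2} = o^{2} + g o$)
$f^{4}{\left(0,4 \right)} L{\left(6 \right)} + 66 = \left(4 \left(0 + 4\right)\right)^{4} \left(\left(- \frac{1}{6}\right) 6\right) + 66 = \left(4 \cdot 4\right)^{4} \left(-1\right) + 66 = 16^{4} \left(-1\right) + 66 = 65536 \left(-1\right) + 66 = -65536 + 66 = -65470$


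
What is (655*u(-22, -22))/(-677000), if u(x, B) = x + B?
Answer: 1441/33850 ≈ 0.042570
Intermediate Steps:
u(x, B) = B + x
(655*u(-22, -22))/(-677000) = (655*(-22 - 22))/(-677000) = (655*(-44))*(-1/677000) = -28820*(-1/677000) = 1441/33850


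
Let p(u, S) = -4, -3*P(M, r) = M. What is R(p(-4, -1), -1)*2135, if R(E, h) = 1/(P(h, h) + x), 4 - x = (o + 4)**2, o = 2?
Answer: -1281/19 ≈ -67.421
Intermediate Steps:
P(M, r) = -M/3
x = -32 (x = 4 - (2 + 4)**2 = 4 - 1*6**2 = 4 - 1*36 = 4 - 36 = -32)
R(E, h) = 1/(-32 - h/3) (R(E, h) = 1/(-h/3 - 32) = 1/(-32 - h/3))
R(p(-4, -1), -1)*2135 = -3/(96 - 1)*2135 = -3/95*2135 = -1281/19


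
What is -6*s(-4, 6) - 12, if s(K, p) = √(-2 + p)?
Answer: -24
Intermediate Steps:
-6*s(-4, 6) - 12 = -6*√(-2 + 6) - 12 = -6*√4 - 12 = -6*2 - 12 = -12 - 12 = -24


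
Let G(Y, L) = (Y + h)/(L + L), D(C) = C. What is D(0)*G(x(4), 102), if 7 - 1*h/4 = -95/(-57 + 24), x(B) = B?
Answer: 0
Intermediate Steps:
h = 544/33 (h = 28 - (-380)/(-57 + 24) = 28 - (-380)/(-33) = 28 - (-380)*(-1)/33 = 28 - 4*95/33 = 28 - 380/33 = 544/33 ≈ 16.485)
G(Y, L) = (544/33 + Y)/(2*L) (G(Y, L) = (Y + 544/33)/(L + L) = (544/33 + Y)/((2*L)) = (544/33 + Y)*(1/(2*L)) = (544/33 + Y)/(2*L))
D(0)*G(x(4), 102) = 0*((1/66)*(544 + 33*4)/102) = 0*((1/66)*(1/102)*(544 + 132)) = 0*((1/66)*(1/102)*676) = 0*(169/1683) = 0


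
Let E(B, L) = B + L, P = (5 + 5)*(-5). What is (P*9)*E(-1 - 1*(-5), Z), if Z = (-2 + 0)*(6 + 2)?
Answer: 5400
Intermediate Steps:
Z = -16 (Z = -2*8 = -16)
P = -50 (P = 10*(-5) = -50)
(P*9)*E(-1 - 1*(-5), Z) = (-50*9)*((-1 - 1*(-5)) - 16) = -450*((-1 + 5) - 16) = -450*(4 - 16) = -450*(-12) = 5400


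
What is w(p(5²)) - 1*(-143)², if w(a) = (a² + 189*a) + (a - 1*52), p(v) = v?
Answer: -15126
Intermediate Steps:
w(a) = -52 + a² + 190*a (w(a) = (a² + 189*a) + (a - 52) = (a² + 189*a) + (-52 + a) = -52 + a² + 190*a)
w(p(5²)) - 1*(-143)² = (-52 + (5²)² + 190*5²) - 1*(-143)² = (-52 + 25² + 190*25) - 1*20449 = (-52 + 625 + 4750) - 20449 = 5323 - 20449 = -15126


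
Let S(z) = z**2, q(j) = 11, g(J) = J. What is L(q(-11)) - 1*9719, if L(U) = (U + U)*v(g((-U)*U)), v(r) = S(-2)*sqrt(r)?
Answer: -9719 + 968*I ≈ -9719.0 + 968.0*I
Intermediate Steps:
v(r) = 4*sqrt(r) (v(r) = (-2)**2*sqrt(r) = 4*sqrt(r))
L(U) = 8*U*sqrt(-U**2) (L(U) = (U + U)*(4*sqrt((-U)*U)) = (2*U)*(4*sqrt(-U**2)) = 8*U*sqrt(-U**2))
L(q(-11)) - 1*9719 = 8*11*sqrt(-1*11**2) - 1*9719 = 8*11*sqrt(-1*121) - 9719 = 8*11*sqrt(-121) - 9719 = 8*11*(11*I) - 9719 = 968*I - 9719 = -9719 + 968*I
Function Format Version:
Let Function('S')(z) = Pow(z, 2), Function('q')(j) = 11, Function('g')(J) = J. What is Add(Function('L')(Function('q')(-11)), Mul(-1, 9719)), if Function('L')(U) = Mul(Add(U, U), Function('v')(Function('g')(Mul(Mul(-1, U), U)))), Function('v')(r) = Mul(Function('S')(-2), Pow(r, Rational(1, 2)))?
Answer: Add(-9719, Mul(968, I)) ≈ Add(-9719.0, Mul(968.00, I))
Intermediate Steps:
Function('v')(r) = Mul(4, Pow(r, Rational(1, 2))) (Function('v')(r) = Mul(Pow(-2, 2), Pow(r, Rational(1, 2))) = Mul(4, Pow(r, Rational(1, 2))))
Function('L')(U) = Mul(8, U, Pow(Mul(-1, Pow(U, 2)), Rational(1, 2))) (Function('L')(U) = Mul(Add(U, U), Mul(4, Pow(Mul(Mul(-1, U), U), Rational(1, 2)))) = Mul(Mul(2, U), Mul(4, Pow(Mul(-1, Pow(U, 2)), Rational(1, 2)))) = Mul(8, U, Pow(Mul(-1, Pow(U, 2)), Rational(1, 2))))
Add(Function('L')(Function('q')(-11)), Mul(-1, 9719)) = Add(Mul(8, 11, Pow(Mul(-1, Pow(11, 2)), Rational(1, 2))), Mul(-1, 9719)) = Add(Mul(8, 11, Pow(Mul(-1, 121), Rational(1, 2))), -9719) = Add(Mul(8, 11, Pow(-121, Rational(1, 2))), -9719) = Add(Mul(8, 11, Mul(11, I)), -9719) = Add(Mul(968, I), -9719) = Add(-9719, Mul(968, I))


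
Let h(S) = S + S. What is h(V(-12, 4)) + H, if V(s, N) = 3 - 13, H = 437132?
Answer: 437112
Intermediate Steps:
V(s, N) = -10
h(S) = 2*S
h(V(-12, 4)) + H = 2*(-10) + 437132 = -20 + 437132 = 437112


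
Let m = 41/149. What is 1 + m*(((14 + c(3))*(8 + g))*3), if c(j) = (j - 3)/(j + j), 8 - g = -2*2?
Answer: 34589/149 ≈ 232.14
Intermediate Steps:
g = 12 (g = 8 - (-2)*2 = 8 - 1*(-4) = 8 + 4 = 12)
c(j) = (-3 + j)/(2*j) (c(j) = (-3 + j)/((2*j)) = (-3 + j)*(1/(2*j)) = (-3 + j)/(2*j))
m = 41/149 (m = 41*(1/149) = 41/149 ≈ 0.27517)
1 + m*(((14 + c(3))*(8 + g))*3) = 1 + 41*(((14 + (½)*(-3 + 3)/3)*(8 + 12))*3)/149 = 1 + 41*(((14 + (½)*(⅓)*0)*20)*3)/149 = 1 + 41*(((14 + 0)*20)*3)/149 = 1 + 41*((14*20)*3)/149 = 1 + 41*(280*3)/149 = 1 + (41/149)*840 = 1 + 34440/149 = 34589/149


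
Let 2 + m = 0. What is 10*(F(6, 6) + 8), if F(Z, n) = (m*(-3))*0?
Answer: 80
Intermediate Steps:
m = -2 (m = -2 + 0 = -2)
F(Z, n) = 0 (F(Z, n) = -2*(-3)*0 = 6*0 = 0)
10*(F(6, 6) + 8) = 10*(0 + 8) = 10*8 = 80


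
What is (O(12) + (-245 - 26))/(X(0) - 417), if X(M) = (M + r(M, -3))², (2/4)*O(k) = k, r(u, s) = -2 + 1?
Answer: 19/32 ≈ 0.59375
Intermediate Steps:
r(u, s) = -1
O(k) = 2*k
X(M) = (-1 + M)² (X(M) = (M - 1)² = (-1 + M)²)
(O(12) + (-245 - 26))/(X(0) - 417) = (2*12 + (-245 - 26))/((-1 + 0)² - 417) = (24 - 271)/((-1)² - 417) = -247/(1 - 417) = -247/(-416) = -247*(-1/416) = 19/32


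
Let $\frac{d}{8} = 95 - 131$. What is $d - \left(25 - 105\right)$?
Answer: $-208$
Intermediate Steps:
$d = -288$ ($d = 8 \left(95 - 131\right) = 8 \left(-36\right) = -288$)
$d - \left(25 - 105\right) = -288 - \left(25 - 105\right) = -288 - -80 = -288 + 80 = -208$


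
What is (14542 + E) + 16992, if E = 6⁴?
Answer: 32830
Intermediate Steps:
E = 1296
(14542 + E) + 16992 = (14542 + 1296) + 16992 = 15838 + 16992 = 32830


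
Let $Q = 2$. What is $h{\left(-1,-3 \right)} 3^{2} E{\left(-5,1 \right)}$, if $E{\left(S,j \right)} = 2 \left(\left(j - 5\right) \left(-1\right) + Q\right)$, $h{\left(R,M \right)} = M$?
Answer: $-324$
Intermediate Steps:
$E{\left(S,j \right)} = 14 - 2 j$ ($E{\left(S,j \right)} = 2 \left(\left(j - 5\right) \left(-1\right) + 2\right) = 2 \left(\left(-5 + j\right) \left(-1\right) + 2\right) = 2 \left(\left(5 - j\right) + 2\right) = 2 \left(7 - j\right) = 14 - 2 j$)
$h{\left(-1,-3 \right)} 3^{2} E{\left(-5,1 \right)} = - 3 \cdot 3^{2} \left(14 - 2\right) = \left(-3\right) 9 \left(14 - 2\right) = \left(-27\right) 12 = -324$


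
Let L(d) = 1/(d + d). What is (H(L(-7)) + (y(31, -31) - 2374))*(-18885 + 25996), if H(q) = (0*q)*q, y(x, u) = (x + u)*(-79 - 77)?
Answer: -16881514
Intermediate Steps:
y(x, u) = -156*u - 156*x (y(x, u) = (u + x)*(-156) = -156*u - 156*x)
L(d) = 1/(2*d)
H(q) = 0 (H(q) = 0*q = 0)
(H(L(-7)) + (y(31, -31) - 2374))*(-18885 + 25996) = (0 + ((-156*(-31) - 156*31) - 2374))*(-18885 + 25996) = (0 + ((4836 - 4836) - 2374))*7111 = (0 + (0 - 2374))*7111 = (0 - 2374)*7111 = -2374*7111 = -16881514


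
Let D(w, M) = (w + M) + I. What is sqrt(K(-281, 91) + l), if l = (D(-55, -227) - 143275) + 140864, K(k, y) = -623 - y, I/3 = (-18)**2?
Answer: I*sqrt(2435) ≈ 49.346*I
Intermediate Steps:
I = 972 (I = 3*(-18)**2 = 3*324 = 972)
D(w, M) = 972 + M + w (D(w, M) = (w + M) + 972 = (M + w) + 972 = 972 + M + w)
l = -1721 (l = ((972 - 227 - 55) - 143275) + 140864 = (690 - 143275) + 140864 = -142585 + 140864 = -1721)
sqrt(K(-281, 91) + l) = sqrt((-623 - 1*91) - 1721) = sqrt((-623 - 91) - 1721) = sqrt(-714 - 1721) = sqrt(-2435) = I*sqrt(2435)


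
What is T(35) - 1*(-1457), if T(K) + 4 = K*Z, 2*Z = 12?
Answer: 1663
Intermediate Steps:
Z = 6 (Z = (½)*12 = 6)
T(K) = -4 + 6*K (T(K) = -4 + K*6 = -4 + 6*K)
T(35) - 1*(-1457) = (-4 + 6*35) - 1*(-1457) = (-4 + 210) + 1457 = 206 + 1457 = 1663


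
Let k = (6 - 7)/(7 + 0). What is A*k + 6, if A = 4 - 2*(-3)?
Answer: 32/7 ≈ 4.5714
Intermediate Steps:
k = -⅐ (k = -1/7 = -1*⅐ = -⅐ ≈ -0.14286)
A = 10 (A = 4 + 6 = 10)
A*k + 6 = 10*(-⅐) + 6 = -10/7 + 6 = 32/7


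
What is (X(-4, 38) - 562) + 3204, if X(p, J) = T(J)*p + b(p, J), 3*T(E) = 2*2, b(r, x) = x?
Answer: 8024/3 ≈ 2674.7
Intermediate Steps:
T(E) = 4/3 (T(E) = (2*2)/3 = (⅓)*4 = 4/3)
X(p, J) = J + 4*p/3 (X(p, J) = 4*p/3 + J = J + 4*p/3)
(X(-4, 38) - 562) + 3204 = ((38 + (4/3)*(-4)) - 562) + 3204 = ((38 - 16/3) - 562) + 3204 = (98/3 - 562) + 3204 = -1588/3 + 3204 = 8024/3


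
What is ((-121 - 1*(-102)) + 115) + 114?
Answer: 210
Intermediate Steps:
((-121 - 1*(-102)) + 115) + 114 = ((-121 + 102) + 115) + 114 = (-19 + 115) + 114 = 96 + 114 = 210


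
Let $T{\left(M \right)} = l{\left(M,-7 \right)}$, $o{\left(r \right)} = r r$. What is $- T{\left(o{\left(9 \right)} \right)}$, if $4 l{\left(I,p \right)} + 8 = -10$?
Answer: $\frac{9}{2} \approx 4.5$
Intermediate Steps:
$o{\left(r \right)} = r^{2}$
$l{\left(I,p \right)} = - \frac{9}{2}$ ($l{\left(I,p \right)} = -2 + \frac{1}{4} \left(-10\right) = -2 - \frac{5}{2} = - \frac{9}{2}$)
$T{\left(M \right)} = - \frac{9}{2}$
$- T{\left(o{\left(9 \right)} \right)} = \left(-1\right) \left(- \frac{9}{2}\right) = \frac{9}{2}$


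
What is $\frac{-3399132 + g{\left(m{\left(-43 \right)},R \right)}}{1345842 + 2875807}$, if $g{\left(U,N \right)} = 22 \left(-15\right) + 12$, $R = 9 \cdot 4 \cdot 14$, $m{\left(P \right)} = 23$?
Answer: $- \frac{3399450}{4221649} \approx -0.80524$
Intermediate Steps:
$R = 504$ ($R = 36 \cdot 14 = 504$)
$g{\left(U,N \right)} = -318$ ($g{\left(U,N \right)} = -330 + 12 = -318$)
$\frac{-3399132 + g{\left(m{\left(-43 \right)},R \right)}}{1345842 + 2875807} = \frac{-3399132 - 318}{1345842 + 2875807} = - \frac{3399450}{4221649}$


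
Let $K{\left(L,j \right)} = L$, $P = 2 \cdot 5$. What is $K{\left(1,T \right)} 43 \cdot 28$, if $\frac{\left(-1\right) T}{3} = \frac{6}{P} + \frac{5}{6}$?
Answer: $1204$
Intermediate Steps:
$P = 10$
$T = - \frac{43}{10}$ ($T = - 3 \left(\frac{6}{10} + \frac{5}{6}\right) = - 3 \left(6 \cdot \frac{1}{10} + 5 \cdot \frac{1}{6}\right) = - 3 \left(\frac{3}{5} + \frac{5}{6}\right) = \left(-3\right) \frac{43}{30} = - \frac{43}{10} \approx -4.3$)
$K{\left(1,T \right)} 43 \cdot 28 = 1 \cdot 43 \cdot 28 = 43 \cdot 28 = 1204$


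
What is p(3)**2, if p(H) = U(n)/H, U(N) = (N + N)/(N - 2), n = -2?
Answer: 1/9 ≈ 0.11111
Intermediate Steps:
U(N) = 2*N/(-2 + N) (U(N) = (2*N)/(-2 + N) = 2*N/(-2 + N))
p(H) = 1/H (p(H) = (2*(-2)/(-2 - 2))/H = (2*(-2)/(-4))/H = (2*(-2)*(-1/4))/H = 1/H)
p(3)**2 = (1/3)**2 = 1/9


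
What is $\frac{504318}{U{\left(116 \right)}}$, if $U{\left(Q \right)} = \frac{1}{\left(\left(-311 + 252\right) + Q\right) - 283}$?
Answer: $-113975868$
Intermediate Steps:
$U{\left(Q \right)} = \frac{1}{-342 + Q}$ ($U{\left(Q \right)} = \frac{1}{\left(-59 + Q\right) - 283} = \frac{1}{-342 + Q}$)
$\frac{504318}{U{\left(116 \right)}} = \frac{504318}{\frac{1}{-342 + 116}} = \frac{504318}{\frac{1}{-226}} = \frac{504318}{- \frac{1}{226}} = 504318 \left(-226\right) = -113975868$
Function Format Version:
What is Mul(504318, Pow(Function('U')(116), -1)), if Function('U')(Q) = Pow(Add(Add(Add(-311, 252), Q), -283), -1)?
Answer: -113975868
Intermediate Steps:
Function('U')(Q) = Pow(Add(-342, Q), -1) (Function('U')(Q) = Pow(Add(Add(-59, Q), -283), -1) = Pow(Add(-342, Q), -1))
Mul(504318, Pow(Function('U')(116), -1)) = Mul(504318, Pow(Pow(Add(-342, 116), -1), -1)) = Mul(504318, Pow(Pow(-226, -1), -1)) = Mul(504318, Pow(Rational(-1, 226), -1)) = Mul(504318, -226) = -113975868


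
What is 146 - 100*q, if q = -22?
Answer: 2346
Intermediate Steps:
146 - 100*q = 146 - 100*(-22) = 146 + 2200 = 2346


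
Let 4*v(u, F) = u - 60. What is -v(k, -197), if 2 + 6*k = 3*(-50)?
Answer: 64/3 ≈ 21.333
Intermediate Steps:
k = -76/3 (k = -⅓ + (3*(-50))/6 = -⅓ + (⅙)*(-150) = -⅓ - 25 = -76/3 ≈ -25.333)
v(u, F) = -15 + u/4 (v(u, F) = (u - 60)/4 = (-60 + u)/4 = -15 + u/4)
-v(k, -197) = -(-15 + (¼)*(-76/3)) = -(-15 - 19/3) = -1*(-64/3) = 64/3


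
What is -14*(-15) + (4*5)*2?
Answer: 250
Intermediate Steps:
-14*(-15) + (4*5)*2 = 210 + 20*2 = 210 + 40 = 250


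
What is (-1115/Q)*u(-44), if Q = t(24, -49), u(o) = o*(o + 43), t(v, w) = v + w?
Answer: 9812/5 ≈ 1962.4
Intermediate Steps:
u(o) = o*(43 + o)
Q = -25 (Q = 24 - 49 = -25)
(-1115/Q)*u(-44) = (-1115/(-25))*(-44*(43 - 44)) = (-1115*(-1/25))*(-44*(-1)) = (223/5)*44 = 9812/5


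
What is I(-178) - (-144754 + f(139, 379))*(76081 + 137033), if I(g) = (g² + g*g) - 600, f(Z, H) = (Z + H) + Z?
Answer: 30709150826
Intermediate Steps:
f(Z, H) = H + 2*Z (f(Z, H) = (H + Z) + Z = H + 2*Z)
I(g) = -600 + 2*g² (I(g) = (g² + g²) - 600 = 2*g² - 600 = -600 + 2*g²)
I(-178) - (-144754 + f(139, 379))*(76081 + 137033) = (-600 + 2*(-178)²) - (-144754 + (379 + 2*139))*(76081 + 137033) = (-600 + 2*31684) - (-144754 + (379 + 278))*213114 = (-600 + 63368) - (-144754 + 657)*213114 = 62768 - (-144097)*213114 = 62768 - 1*(-30709088058) = 62768 + 30709088058 = 30709150826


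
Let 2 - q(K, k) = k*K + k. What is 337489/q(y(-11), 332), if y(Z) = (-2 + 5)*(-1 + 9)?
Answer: -337489/8298 ≈ -40.671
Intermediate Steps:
y(Z) = 24 (y(Z) = 3*8 = 24)
q(K, k) = 2 - k - K*k (q(K, k) = 2 - (k*K + k) = 2 - (K*k + k) = 2 - (k + K*k) = 2 + (-k - K*k) = 2 - k - K*k)
337489/q(y(-11), 332) = 337489/(2 - 1*332 - 1*24*332) = 337489/(2 - 332 - 7968) = 337489/(-8298) = 337489*(-1/8298) = -337489/8298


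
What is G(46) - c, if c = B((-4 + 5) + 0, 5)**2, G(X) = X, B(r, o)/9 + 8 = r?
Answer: -3923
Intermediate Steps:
B(r, o) = -72 + 9*r
c = 3969 (c = (-72 + 9*((-4 + 5) + 0))**2 = (-72 + 9*(1 + 0))**2 = (-72 + 9*1)**2 = (-72 + 9)**2 = (-63)**2 = 3969)
G(46) - c = 46 - 1*3969 = 46 - 3969 = -3923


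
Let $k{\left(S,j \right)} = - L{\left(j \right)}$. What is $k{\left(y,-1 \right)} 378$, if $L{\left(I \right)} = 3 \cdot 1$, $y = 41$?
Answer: $-1134$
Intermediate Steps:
$L{\left(I \right)} = 3$
$k{\left(S,j \right)} = -3$ ($k{\left(S,j \right)} = \left(-1\right) 3 = -3$)
$k{\left(y,-1 \right)} 378 = \left(-3\right) 378 = -1134$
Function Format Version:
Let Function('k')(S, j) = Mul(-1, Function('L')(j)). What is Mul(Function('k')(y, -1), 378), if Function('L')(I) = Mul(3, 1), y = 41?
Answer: -1134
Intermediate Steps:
Function('L')(I) = 3
Function('k')(S, j) = -3 (Function('k')(S, j) = Mul(-1, 3) = -3)
Mul(Function('k')(y, -1), 378) = Mul(-3, 378) = -1134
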